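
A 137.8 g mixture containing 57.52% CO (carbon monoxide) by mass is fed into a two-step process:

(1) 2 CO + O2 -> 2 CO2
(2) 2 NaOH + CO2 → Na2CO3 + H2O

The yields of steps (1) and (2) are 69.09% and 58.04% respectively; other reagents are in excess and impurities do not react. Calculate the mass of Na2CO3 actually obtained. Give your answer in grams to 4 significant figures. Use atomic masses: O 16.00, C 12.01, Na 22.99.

Pure CO = 137.8 × 0.5752 = 79.263 g.
M(CO) = 12.01 + 16.00 = 28.01 g/mol.
M(Na2CO3) = 2(22.99) + 12.01 + 3(16.00) = 105.99 g/mol.
n(CO) = 79.263 / 28.01 = 2.8298 mol.
Step 1 (CO:CO2 = 2:2): theoretical n(CO2) = 2.8298 mol; at 69.09% yield, n(CO2) = 1.9551 mol.
Step 2 (CO2:Na2CO3 = 1:1): theoretical n(Na2CO3) = 1.9551 mol, so theoretical mass = 1.9551 × 105.99 = 207.22 g.
At 58.04% yield, actual mass of Na2CO3 = 207.22 × 0.5804 = 120.27 g.

120.3 g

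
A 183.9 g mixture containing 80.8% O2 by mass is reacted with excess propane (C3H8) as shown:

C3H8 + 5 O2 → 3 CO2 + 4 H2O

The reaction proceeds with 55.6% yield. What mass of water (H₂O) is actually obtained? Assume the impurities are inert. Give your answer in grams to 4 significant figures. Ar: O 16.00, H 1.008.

37.21 g

Pure O2 available = 183.9 g × 0.808 = 148.59 g.
M(O2) = 2(16.00) = 32.00 g/mol.
M(H2O) = 2(1.008) + 16.00 = 18.016 g/mol.
n(O2) = 148.59 g / 32.00 g/mol = 4.6435 mol.
From the equation the O2:H2O mole ratio is 5:4, so n(H2O) = 4.6435 × 4/5 = 3.7148 mol.
Mass of H2O = 3.7148 mol × 18.016 g/mol = 66.925 g.
Actual mass collected = 66.925 g × 0.556 = 37.211 g.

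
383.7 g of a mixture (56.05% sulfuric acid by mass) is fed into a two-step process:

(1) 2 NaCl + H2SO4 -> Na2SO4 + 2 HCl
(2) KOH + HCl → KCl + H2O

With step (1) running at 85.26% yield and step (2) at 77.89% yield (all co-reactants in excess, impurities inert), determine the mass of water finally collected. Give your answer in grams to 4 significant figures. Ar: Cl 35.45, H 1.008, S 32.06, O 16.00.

Pure H2SO4 = 383.7 × 0.5605 = 215.06 g.
M(H2SO4) = 2(1.008) + 32.06 + 4(16.00) = 98.076 g/mol.
M(H2O) = 2(1.008) + 16.00 = 18.016 g/mol.
n(H2SO4) = 215.06 / 98.076 = 2.1928 mol.
Step 1 (H2SO4:HCl = 1:2): theoretical n(HCl) = 4.3857 mol; at 85.26% yield, n(HCl) = 3.7392 mol.
Step 2 (HCl:H2O = 1:1): theoretical n(H2O) = 3.7392 mol, so theoretical mass = 3.7392 × 18.016 = 67.366 g.
At 77.89% yield, actual mass of H2O = 67.366 × 0.7789 = 52.471 g.

52.47 g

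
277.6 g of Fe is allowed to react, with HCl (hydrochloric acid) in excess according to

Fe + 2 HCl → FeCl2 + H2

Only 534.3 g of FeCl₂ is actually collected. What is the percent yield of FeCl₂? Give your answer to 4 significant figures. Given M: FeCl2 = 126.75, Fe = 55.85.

n(Fe) = 277.60 g / 55.85 g/mol = 4.9705 mol.
From the equation the Fe:FeCl2 mole ratio is 1:1, so n(FeCl2) = 4.9705 × 1/1 = 4.9705 mol.
Mass of FeCl2 = 4.9705 mol × 126.75 g/mol = 630.01 g.
This is the theoretical yield. Percent yield = 534.3 g / 630.01 g × 100% = 84.809%.

84.81 %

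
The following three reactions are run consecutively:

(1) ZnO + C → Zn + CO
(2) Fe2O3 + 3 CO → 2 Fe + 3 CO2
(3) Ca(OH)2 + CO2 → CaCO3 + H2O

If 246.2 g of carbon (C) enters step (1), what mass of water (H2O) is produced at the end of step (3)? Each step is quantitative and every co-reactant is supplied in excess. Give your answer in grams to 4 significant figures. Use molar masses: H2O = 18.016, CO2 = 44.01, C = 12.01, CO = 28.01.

369.3 g

n(C) = 246.2 / 12.01 = 20.500 mol.
Reaction (1): C→CO ratio 1:1 ⇒ n(CO) = 20.500 mol.
Reaction (2): CO→CO2 ratio 3:3 ⇒ n(CO2) = 20.500 mol.
Reaction (3): CO2→H2O ratio 1:1 ⇒ n(H2O) = 20.500 mol.
Mass of H2O = 20.500 × 18.016 = 369.32 g.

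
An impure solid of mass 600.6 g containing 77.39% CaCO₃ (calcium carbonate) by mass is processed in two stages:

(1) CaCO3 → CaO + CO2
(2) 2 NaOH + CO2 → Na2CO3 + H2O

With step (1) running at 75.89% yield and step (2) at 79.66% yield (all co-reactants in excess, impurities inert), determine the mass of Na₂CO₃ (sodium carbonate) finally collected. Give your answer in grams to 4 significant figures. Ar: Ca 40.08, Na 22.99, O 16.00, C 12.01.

Pure CaCO3 = 600.6 × 0.7739 = 464.80 g.
M(CaCO3) = 40.08 + 12.01 + 3(16.00) = 100.09 g/mol.
M(Na2CO3) = 2(22.99) + 12.01 + 3(16.00) = 105.99 g/mol.
n(CaCO3) = 464.80 / 100.09 = 4.6439 mol.
Step 1 (CaCO3:CO2 = 1:1): theoretical n(CO2) = 4.6439 mol; at 75.89% yield, n(CO2) = 3.5242 mol.
Step 2 (CO2:Na2CO3 = 1:1): theoretical n(Na2CO3) = 3.5242 mol, so theoretical mass = 3.5242 × 105.99 = 373.53 g.
At 79.66% yield, actual mass of Na2CO3 = 373.53 × 0.7966 = 297.56 g.

297.6 g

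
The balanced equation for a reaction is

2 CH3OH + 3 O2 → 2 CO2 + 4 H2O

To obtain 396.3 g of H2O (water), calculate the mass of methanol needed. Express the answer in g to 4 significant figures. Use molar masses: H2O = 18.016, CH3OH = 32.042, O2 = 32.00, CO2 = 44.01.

352.4 g

n(H2O) = 396.30 g / 18.016 g/mol = 21.997 mol.
From the equation the H2O:CH3OH mole ratio is 4:2, so n(CH3OH) = 21.997 × 2/4 = 10.999 mol.
Mass of CH3OH = 10.999 mol × 32.042 g/mol = 352.42 g.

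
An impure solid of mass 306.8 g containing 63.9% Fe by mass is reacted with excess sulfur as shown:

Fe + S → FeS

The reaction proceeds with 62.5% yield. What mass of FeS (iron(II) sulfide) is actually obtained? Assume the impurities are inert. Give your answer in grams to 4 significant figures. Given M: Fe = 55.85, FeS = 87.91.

192.9 g

Pure Fe available = 306.8 g × 0.639 = 196.05 g.
n(Fe) = 196.05 g / 55.85 g/mol = 3.5102 mol.
From the equation the Fe:FeS mole ratio is 1:1, so n(FeS) = 3.5102 × 1/1 = 3.5102 mol.
Mass of FeS = 3.5102 mol × 87.91 g/mol = 308.58 g.
Actual mass collected = 308.58 g × 0.625 = 192.86 g.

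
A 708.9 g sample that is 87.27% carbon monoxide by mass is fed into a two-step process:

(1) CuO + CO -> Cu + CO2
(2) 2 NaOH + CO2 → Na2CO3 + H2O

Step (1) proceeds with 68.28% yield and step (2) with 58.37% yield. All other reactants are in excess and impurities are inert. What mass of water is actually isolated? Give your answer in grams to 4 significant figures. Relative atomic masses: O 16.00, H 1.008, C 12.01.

Pure CO = 708.9 × 0.8727 = 618.66 g.
M(CO) = 12.01 + 16.00 = 28.01 g/mol.
M(H2O) = 2(1.008) + 16.00 = 18.016 g/mol.
n(CO) = 618.66 / 28.01 = 22.087 mol.
Step 1 (CO:CO2 = 1:1): theoretical n(CO2) = 22.087 mol; at 68.28% yield, n(CO2) = 15.081 mol.
Step 2 (CO2:H2O = 1:1): theoretical n(H2O) = 15.081 mol, so theoretical mass = 15.081 × 18.016 = 271.70 g.
At 58.37% yield, actual mass of H2O = 271.70 × 0.5837 = 158.59 g.

158.6 g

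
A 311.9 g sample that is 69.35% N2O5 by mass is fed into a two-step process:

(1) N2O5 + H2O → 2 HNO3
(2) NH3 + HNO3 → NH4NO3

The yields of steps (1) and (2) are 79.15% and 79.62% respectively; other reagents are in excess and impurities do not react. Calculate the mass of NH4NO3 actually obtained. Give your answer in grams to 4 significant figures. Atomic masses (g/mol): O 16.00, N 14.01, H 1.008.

Pure N2O5 = 311.9 × 0.6935 = 216.30 g.
M(N2O5) = 2(14.01) + 5(16.00) = 108.02 g/mol.
M(NH4NO3) = 2(14.01) + 4(1.008) + 3(16.00) = 80.052 g/mol.
n(N2O5) = 216.30 / 108.02 = 2.0024 mol.
Step 1 (N2O5:HNO3 = 1:2): theoretical n(HNO3) = 4.0049 mol; at 79.15% yield, n(HNO3) = 3.1698 mol.
Step 2 (HNO3:NH4NO3 = 1:1): theoretical n(NH4NO3) = 3.1698 mol, so theoretical mass = 3.1698 × 80.052 = 253.75 g.
At 79.62% yield, actual mass of NH4NO3 = 253.75 × 0.7962 = 202.04 g.

202.0 g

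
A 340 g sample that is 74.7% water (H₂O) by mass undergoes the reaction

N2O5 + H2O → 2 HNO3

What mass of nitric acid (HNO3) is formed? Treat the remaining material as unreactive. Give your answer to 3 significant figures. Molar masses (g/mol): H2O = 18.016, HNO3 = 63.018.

1780 g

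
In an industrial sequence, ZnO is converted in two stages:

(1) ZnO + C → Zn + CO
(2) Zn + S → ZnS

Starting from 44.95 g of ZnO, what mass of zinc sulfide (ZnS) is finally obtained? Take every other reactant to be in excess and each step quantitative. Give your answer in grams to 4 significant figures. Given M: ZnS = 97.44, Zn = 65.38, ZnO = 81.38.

53.82 g

n(ZnO) = 44.950 / 81.38 = 0.55235 mol.
Step 1 gives a 1:1 ratio of ZnO to Zn, so n(Zn) = 0.55235 mol.
In step 2 the Zn:ZnS ratio is 1:1, so n(ZnS) = 0.55235 mol.
Mass of ZnS = 0.55235 × 97.44 = 53.821 g.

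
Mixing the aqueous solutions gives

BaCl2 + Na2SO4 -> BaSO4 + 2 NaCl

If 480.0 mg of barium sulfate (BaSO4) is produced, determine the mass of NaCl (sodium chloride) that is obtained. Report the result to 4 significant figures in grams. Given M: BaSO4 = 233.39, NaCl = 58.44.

0.2404 g

Convert: 480.0 mg = 0.48000 g.
n(BaSO4) = 0.48000 g / 233.39 g/mol = 0.0020566 mol.
From the equation the BaSO4:NaCl mole ratio is 1:2, so n(NaCl) = 0.0020566 × 2/1 = 0.0041133 mol.
Mass of NaCl = 0.0041133 mol × 58.44 g/mol = 0.24038 g.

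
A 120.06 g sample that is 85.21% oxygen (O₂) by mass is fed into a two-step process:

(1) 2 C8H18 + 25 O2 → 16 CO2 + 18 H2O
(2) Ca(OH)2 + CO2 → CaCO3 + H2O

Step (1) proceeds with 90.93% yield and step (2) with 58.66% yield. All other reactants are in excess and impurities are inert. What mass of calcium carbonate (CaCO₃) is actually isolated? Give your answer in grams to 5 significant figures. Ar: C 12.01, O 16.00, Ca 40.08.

Pure O2 = 120.06 × 0.8521 = 102.303 g.
M(O2) = 2(16.00) = 32.00 g/mol.
M(CaCO3) = 40.08 + 12.01 + 3(16.00) = 100.09 g/mol.
n(O2) = 102.303 / 32.00 = 3.19697 mol.
Step 1 (O2:CO2 = 25:16): theoretical n(CO2) = 2.04606 mol; at 90.93% yield, n(CO2) = 1.86048 mol.
Step 2 (CO2:CaCO3 = 1:1): theoretical n(CaCO3) = 1.86048 mol, so theoretical mass = 1.86048 × 100.09 = 186.216 g.
At 58.66% yield, actual mass of CaCO3 = 186.216 × 0.5866 = 109.234 g.

109.23 g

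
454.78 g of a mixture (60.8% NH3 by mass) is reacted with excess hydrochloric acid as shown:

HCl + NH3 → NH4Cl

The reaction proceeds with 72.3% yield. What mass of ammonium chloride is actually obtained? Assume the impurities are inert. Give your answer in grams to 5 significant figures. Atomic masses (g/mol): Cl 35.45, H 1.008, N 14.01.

Pure NH3 available = 454.78 g × 0.608 = 276.506 g.
M(NH3) = 14.01 + 3(1.008) = 17.034 g/mol.
M(NH4Cl) = 14.01 + 4(1.008) + 35.45 = 53.492 g/mol.
n(NH3) = 276.506 g / 17.034 g/mol = 16.2326 mol.
From the equation the NH3:NH4Cl mole ratio is 1:1, so n(NH4Cl) = 16.2326 × 1/1 = 16.2326 mol.
Mass of NH4Cl = 16.2326 mol × 53.492 g/mol = 868.315 g.
Actual mass collected = 868.315 g × 0.723 = 627.791 g.

627.79 g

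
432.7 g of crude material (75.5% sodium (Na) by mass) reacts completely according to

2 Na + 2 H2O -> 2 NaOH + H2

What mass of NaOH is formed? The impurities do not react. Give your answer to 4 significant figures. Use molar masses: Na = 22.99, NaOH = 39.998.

568.4 g

Mass of pure Na = 432.7 g × 0.755 = 326.69 g.
n(Na) = 326.69 g / 22.99 g/mol = 14.210 mol.
From the equation the Na:NaOH mole ratio is 2:2, so n(NaOH) = 14.210 × 2/2 = 14.210 mol.
Mass of NaOH = 14.210 mol × 39.998 g/mol = 568.37 g.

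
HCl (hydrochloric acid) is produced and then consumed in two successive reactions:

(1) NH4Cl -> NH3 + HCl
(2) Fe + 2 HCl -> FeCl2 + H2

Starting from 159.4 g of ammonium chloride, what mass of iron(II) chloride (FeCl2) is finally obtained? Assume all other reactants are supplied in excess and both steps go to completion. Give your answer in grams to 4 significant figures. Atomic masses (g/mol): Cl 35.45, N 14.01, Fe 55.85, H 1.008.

188.9 g

M(NH4Cl) = 14.01 + 4(1.008) + 35.45 = 53.492 g/mol.
M(FeCl2) = 55.85 + 2(35.45) = 126.75 g/mol.
n(NH4Cl) = 159.40 / 53.492 = 2.9799 mol.
Step 1 gives a 1:1 ratio of NH4Cl to HCl, so n(HCl) = 2.9799 mol.
In step 2 the HCl:FeCl2 ratio is 2:1, so n(FeCl2) = 1.4899 mol.
Mass of FeCl2 = 1.4899 × 126.75 = 188.85 g.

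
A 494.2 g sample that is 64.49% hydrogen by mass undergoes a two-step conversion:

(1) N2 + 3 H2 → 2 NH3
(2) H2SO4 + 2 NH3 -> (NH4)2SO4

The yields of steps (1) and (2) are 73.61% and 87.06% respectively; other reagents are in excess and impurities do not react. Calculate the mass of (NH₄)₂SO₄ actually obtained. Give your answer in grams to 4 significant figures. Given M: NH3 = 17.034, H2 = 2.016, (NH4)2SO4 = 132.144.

Pure H2 = 494.2 × 0.6449 = 318.71 g.
n(H2) = 318.71 / 2.016 = 158.09 mol.
Step 1 (H2:NH3 = 3:2): theoretical n(NH3) = 105.39 mol; at 73.61% yield, n(NH3) = 77.580 mol.
Step 2 (NH3:(NH4)2SO4 = 2:1): theoretical n((NH4)2SO4) = 38.790 mol, so theoretical mass = 38.790 × 132.144 = 5125.9 g.
At 87.06% yield, actual mass of (NH4)2SO4 = 5125.9 × 0.8706 = 4462.6 g.

4463 g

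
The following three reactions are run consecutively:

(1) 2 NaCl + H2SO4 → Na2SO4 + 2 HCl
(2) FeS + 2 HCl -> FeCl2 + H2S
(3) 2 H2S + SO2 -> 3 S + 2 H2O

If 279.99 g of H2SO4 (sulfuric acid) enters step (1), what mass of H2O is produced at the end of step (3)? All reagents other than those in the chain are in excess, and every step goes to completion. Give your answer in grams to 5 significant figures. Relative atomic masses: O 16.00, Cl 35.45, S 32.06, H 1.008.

51.433 g

M(H2SO4) = 2(1.008) + 32.06 + 4(16.00) = 98.076 g/mol.
M(H2O) = 2(1.008) + 16.00 = 18.016 g/mol.
n(H2SO4) = 279.99 / 98.076 = 2.85483 mol.
Reaction (1): H2SO4→HCl ratio 1:2 ⇒ n(HCl) = 5.70965 mol.
Reaction (2): HCl→H2S ratio 2:1 ⇒ n(H2S) = 2.85483 mol.
Reaction (3): H2S→H2O ratio 2:2 ⇒ n(H2O) = 2.85483 mol.
Mass of H2O = 2.85483 × 18.016 = 51.4326 g.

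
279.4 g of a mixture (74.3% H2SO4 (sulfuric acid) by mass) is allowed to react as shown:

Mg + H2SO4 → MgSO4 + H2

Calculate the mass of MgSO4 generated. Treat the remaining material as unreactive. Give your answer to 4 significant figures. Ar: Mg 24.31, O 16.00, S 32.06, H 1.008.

Mass of pure H2SO4 = 279.4 g × 0.743 = 207.59 g.
M(H2SO4) = 2(1.008) + 32.06 + 4(16.00) = 98.076 g/mol.
M(MgSO4) = 24.31 + 32.06 + 4(16.00) = 120.37 g/mol.
n(H2SO4) = 207.59 g / 98.076 g/mol = 2.1167 mol.
From the equation the H2SO4:MgSO4 mole ratio is 1:1, so n(MgSO4) = 2.1167 × 1/1 = 2.1167 mol.
Mass of MgSO4 = 2.1167 mol × 120.37 g/mol = 254.78 g.

254.8 g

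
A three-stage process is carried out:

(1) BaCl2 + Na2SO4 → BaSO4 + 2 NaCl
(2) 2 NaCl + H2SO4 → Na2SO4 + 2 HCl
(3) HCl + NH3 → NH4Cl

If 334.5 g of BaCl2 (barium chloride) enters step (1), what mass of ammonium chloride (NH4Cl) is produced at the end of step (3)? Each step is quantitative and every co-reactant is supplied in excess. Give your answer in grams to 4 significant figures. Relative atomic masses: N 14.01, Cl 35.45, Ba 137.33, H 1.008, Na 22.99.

171.9 g

M(BaCl2) = 137.33 + 2(35.45) = 208.23 g/mol.
M(NH4Cl) = 14.01 + 4(1.008) + 35.45 = 53.492 g/mol.
n(BaCl2) = 334.5 / 208.23 = 1.6064 mol.
Reaction (1): BaCl2→NaCl ratio 1:2 ⇒ n(NaCl) = 3.2128 mol.
Reaction (2): NaCl→HCl ratio 2:2 ⇒ n(HCl) = 3.2128 mol.
Reaction (3): HCl→NH4Cl ratio 1:1 ⇒ n(NH4Cl) = 3.2128 mol.
Mass of NH4Cl = 3.2128 × 53.492 = 171.86 g.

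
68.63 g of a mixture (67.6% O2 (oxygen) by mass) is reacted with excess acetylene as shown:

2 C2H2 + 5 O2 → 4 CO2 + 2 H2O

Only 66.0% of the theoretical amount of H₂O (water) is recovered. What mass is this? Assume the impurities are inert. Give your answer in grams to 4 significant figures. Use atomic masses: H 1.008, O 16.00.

6.896 g

Pure O2 available = 68.63 g × 0.676 = 46.394 g.
M(O2) = 2(16.00) = 32.00 g/mol.
M(H2O) = 2(1.008) + 16.00 = 18.016 g/mol.
n(O2) = 46.394 g / 32.00 g/mol = 1.4498 mol.
From the equation the O2:H2O mole ratio is 5:2, so n(H2O) = 1.4498 × 2/5 = 0.57992 mol.
Mass of H2O = 0.57992 mol × 18.016 g/mol = 10.448 g.
Actual mass collected = 10.448 g × 0.660 = 6.8956 g.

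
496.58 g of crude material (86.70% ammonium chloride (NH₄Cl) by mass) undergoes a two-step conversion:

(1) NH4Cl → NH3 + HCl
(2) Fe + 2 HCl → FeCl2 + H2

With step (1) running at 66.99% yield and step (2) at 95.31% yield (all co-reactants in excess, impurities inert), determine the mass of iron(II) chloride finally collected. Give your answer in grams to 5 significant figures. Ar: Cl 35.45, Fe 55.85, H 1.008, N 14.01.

Pure NH4Cl = 496.58 × 0.8670 = 430.535 g.
M(NH4Cl) = 14.01 + 4(1.008) + 35.45 = 53.492 g/mol.
M(FeCl2) = 55.85 + 2(35.45) = 126.75 g/mol.
n(NH4Cl) = 430.535 / 53.492 = 8.04858 mol.
Step 1 (NH4Cl:HCl = 1:1): theoretical n(HCl) = 8.04858 mol; at 66.99% yield, n(HCl) = 5.39175 mol.
Step 2 (HCl:FeCl2 = 2:1): theoretical n(FeCl2) = 2.69587 mol, so theoretical mass = 2.69587 × 126.75 = 341.702 g.
At 95.31% yield, actual mass of FeCl2 = 341.702 × 0.9531 = 325.676 g.

325.68 g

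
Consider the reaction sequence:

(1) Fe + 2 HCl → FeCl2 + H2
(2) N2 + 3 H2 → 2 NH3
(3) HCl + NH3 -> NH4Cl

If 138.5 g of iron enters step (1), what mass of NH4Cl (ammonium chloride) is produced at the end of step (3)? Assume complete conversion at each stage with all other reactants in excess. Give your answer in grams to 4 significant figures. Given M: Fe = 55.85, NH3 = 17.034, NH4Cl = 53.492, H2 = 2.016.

88.43 g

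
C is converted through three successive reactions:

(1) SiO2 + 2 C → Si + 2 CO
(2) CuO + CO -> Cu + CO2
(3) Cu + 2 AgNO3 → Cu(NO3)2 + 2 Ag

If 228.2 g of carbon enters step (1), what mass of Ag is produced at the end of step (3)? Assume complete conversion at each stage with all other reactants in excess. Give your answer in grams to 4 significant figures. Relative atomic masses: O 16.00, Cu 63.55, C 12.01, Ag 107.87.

4099 g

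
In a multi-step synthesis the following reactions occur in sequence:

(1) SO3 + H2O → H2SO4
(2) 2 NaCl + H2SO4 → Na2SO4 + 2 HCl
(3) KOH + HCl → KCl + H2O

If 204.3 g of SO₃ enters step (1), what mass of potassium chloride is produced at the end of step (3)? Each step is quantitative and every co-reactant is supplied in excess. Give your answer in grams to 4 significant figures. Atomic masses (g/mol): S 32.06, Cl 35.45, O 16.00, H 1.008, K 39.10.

M(SO3) = 32.06 + 3(16.00) = 80.06 g/mol.
M(KCl) = 39.10 + 35.45 = 74.55 g/mol.
n(SO3) = 204.3 / 80.06 = 2.5518 mol.
Reaction (1): SO3→H2SO4 ratio 1:1 ⇒ n(H2SO4) = 2.5518 mol.
Reaction (2): H2SO4→HCl ratio 1:2 ⇒ n(HCl) = 5.1037 mol.
Reaction (3): HCl→KCl ratio 1:1 ⇒ n(KCl) = 5.1037 mol.
Mass of KCl = 5.1037 × 74.55 = 380.48 g.

380.5 g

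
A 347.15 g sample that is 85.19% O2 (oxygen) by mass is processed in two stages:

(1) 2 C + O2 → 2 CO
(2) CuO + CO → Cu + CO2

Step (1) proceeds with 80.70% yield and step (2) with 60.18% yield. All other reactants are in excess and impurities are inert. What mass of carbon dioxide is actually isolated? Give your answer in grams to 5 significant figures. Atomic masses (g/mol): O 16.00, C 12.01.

395.06 g

Pure O2 = 347.15 × 0.8519 = 295.737 g.
M(O2) = 2(16.00) = 32.00 g/mol.
M(CO2) = 12.01 + 2(16.00) = 44.01 g/mol.
n(O2) = 295.737 / 32.00 = 9.24178 mol.
Step 1 (O2:CO = 1:2): theoretical n(CO) = 18.4836 mol; at 80.70% yield, n(CO) = 14.9162 mol.
Step 2 (CO:CO2 = 1:1): theoretical n(CO2) = 14.9162 mol, so theoretical mass = 14.9162 × 44.01 = 656.464 g.
At 60.18% yield, actual mass of CO2 = 656.464 × 0.6018 = 395.060 g.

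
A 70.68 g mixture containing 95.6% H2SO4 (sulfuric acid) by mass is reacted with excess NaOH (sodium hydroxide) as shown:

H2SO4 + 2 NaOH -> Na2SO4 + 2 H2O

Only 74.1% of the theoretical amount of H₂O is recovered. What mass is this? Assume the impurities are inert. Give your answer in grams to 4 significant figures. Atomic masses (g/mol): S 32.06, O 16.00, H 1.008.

Pure H2SO4 available = 70.68 g × 0.956 = 67.570 g.
M(H2SO4) = 2(1.008) + 32.06 + 4(16.00) = 98.076 g/mol.
M(H2O) = 2(1.008) + 16.00 = 18.016 g/mol.
n(H2SO4) = 67.570 g / 98.076 g/mol = 0.68896 mol.
From the equation the H2SO4:H2O mole ratio is 1:2, so n(H2O) = 0.68896 × 2/1 = 1.3779 mol.
Mass of H2O = 1.3779 mol × 18.016 g/mol = 24.824 g.
Actual mass collected = 24.824 g × 0.741 = 18.395 g.

18.39 g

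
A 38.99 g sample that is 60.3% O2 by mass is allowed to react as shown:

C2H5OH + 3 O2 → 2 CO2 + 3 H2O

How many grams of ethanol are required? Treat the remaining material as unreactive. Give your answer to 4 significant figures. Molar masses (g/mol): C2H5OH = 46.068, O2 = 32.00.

11.28 g

Mass of pure O2 = 38.99 g × 0.603 = 23.511 g.
n(O2) = 23.511 g / 32.00 g/mol = 0.73472 mol.
From the equation the O2:C2H5OH mole ratio is 3:1, so n(C2H5OH) = 0.73472 × 1/3 = 0.24491 mol.
Mass of C2H5OH = 0.24491 mol × 46.068 g/mol = 11.282 g.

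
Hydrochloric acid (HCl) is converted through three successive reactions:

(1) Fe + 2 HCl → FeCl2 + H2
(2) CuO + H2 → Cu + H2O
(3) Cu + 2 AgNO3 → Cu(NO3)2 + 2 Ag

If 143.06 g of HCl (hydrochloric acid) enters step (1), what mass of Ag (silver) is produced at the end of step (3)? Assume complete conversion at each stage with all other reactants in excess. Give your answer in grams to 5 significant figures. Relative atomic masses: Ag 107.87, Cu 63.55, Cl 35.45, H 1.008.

423.28 g

M(HCl) = 1.008 + 35.45 = 36.458 g/mol.
M(Ag) = 107.87 g/mol.
n(HCl) = 143.06 / 36.458 = 3.92397 mol.
Reaction (1): HCl→H2 ratio 2:1 ⇒ n(H2) = 1.96198 mol.
Reaction (2): H2→Cu ratio 1:1 ⇒ n(Cu) = 1.96198 mol.
Reaction (3): Cu→Ag ratio 1:2 ⇒ n(Ag) = 3.92397 mol.
Mass of Ag = 3.92397 × 107.87 = 423.278 g.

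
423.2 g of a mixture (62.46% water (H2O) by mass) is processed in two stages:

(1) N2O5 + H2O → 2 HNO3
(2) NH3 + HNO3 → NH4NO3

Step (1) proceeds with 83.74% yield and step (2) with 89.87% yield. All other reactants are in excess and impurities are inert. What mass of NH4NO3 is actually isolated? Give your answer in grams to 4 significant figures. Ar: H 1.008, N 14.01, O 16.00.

Pure H2O = 423.2 × 0.6246 = 264.33 g.
M(H2O) = 2(1.008) + 16.00 = 18.016 g/mol.
M(NH4NO3) = 2(14.01) + 4(1.008) + 3(16.00) = 80.052 g/mol.
n(H2O) = 264.33 / 18.016 = 14.672 mol.
Step 1 (H2O:HNO3 = 1:2): theoretical n(HNO3) = 29.344 mol; at 83.74% yield, n(HNO3) = 24.573 mol.
Step 2 (HNO3:NH4NO3 = 1:1): theoretical n(NH4NO3) = 24.573 mol, so theoretical mass = 24.573 × 80.052 = 1967.1 g.
At 89.87% yield, actual mass of NH4NO3 = 1967.1 × 0.8987 = 1767.8 g.

1768 g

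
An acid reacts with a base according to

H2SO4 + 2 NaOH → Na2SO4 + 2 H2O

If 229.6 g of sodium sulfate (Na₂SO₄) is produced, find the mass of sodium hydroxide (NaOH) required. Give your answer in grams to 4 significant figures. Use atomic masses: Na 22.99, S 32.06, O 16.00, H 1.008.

129.3 g

M(Na2SO4) = 2(22.99) + 32.06 + 4(16.00) = 142.04 g/mol.
M(NaOH) = 22.99 + 16.00 + 1.008 = 39.998 g/mol.
n(Na2SO4) = 229.60 g / 142.04 g/mol = 1.6164 mol.
From the equation the Na2SO4:NaOH mole ratio is 1:2, so n(NaOH) = 1.6164 × 2/1 = 3.2329 mol.
Mass of NaOH = 3.2329 mol × 39.998 g/mol = 129.31 g.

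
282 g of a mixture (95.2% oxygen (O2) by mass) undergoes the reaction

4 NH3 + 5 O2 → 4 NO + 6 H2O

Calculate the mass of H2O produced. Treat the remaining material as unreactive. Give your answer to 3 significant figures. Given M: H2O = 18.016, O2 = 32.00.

Mass of pure O2 = 282 g × 0.952 = 268.5 g.
n(O2) = 268.5 g / 32.00 g/mol = 8.389 mol.
From the equation the O2:H2O mole ratio is 5:6, so n(H2O) = 8.389 × 6/5 = 10.07 mol.
Mass of H2O = 10.07 mol × 18.016 g/mol = 181.4 g.

181 g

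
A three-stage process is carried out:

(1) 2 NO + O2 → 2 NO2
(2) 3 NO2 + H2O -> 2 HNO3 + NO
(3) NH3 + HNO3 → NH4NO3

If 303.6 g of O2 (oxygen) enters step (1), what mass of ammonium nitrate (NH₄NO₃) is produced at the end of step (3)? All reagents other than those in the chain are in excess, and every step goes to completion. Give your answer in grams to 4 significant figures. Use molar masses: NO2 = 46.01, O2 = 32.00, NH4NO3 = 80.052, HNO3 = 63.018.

n(O2) = 303.6 / 32.00 = 9.4875 mol.
Reaction (1): O2→NO2 ratio 1:2 ⇒ n(NO2) = 18.975 mol.
Reaction (2): NO2→HNO3 ratio 3:2 ⇒ n(HNO3) = 12.650 mol.
Reaction (3): HNO3→NH4NO3 ratio 1:1 ⇒ n(NH4NO3) = 12.650 mol.
Mass of NH4NO3 = 12.650 × 80.052 = 1012.7 g.

1013 g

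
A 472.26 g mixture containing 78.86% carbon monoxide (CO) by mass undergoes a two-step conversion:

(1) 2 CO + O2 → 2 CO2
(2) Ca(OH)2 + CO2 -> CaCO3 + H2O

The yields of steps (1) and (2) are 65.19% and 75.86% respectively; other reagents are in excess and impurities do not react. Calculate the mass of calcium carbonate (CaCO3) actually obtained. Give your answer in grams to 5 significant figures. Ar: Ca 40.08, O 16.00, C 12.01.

Pure CO = 472.26 × 0.7886 = 372.424 g.
M(CO) = 12.01 + 16.00 = 28.01 g/mol.
M(CaCO3) = 40.08 + 12.01 + 3(16.00) = 100.09 g/mol.
n(CO) = 372.424 / 28.01 = 13.2961 mol.
Step 1 (CO:CO2 = 2:2): theoretical n(CO2) = 13.2961 mol; at 65.19% yield, n(CO2) = 8.66774 mol.
Step 2 (CO2:CaCO3 = 1:1): theoretical n(CaCO3) = 8.66774 mol, so theoretical mass = 8.66774 × 100.09 = 867.554 g.
At 75.86% yield, actual mass of CaCO3 = 867.554 × 0.7586 = 658.126 g.

658.13 g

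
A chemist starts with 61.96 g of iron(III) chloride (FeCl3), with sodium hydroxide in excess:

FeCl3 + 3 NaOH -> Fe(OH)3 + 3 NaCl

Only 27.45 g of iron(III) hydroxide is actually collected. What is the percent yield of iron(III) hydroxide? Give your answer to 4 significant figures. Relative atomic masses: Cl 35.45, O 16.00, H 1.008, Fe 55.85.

M(FeCl3) = 55.85 + 3(35.45) = 162.20 g/mol.
M(Fe(OH)3) = 55.85 + 3(16.00) + 3(1.008) = 106.874 g/mol.
n(FeCl3) = 61.960 g / 162.20 g/mol = 0.38200 mol.
From the equation the FeCl3:Fe(OH)3 mole ratio is 1:1, so n(Fe(OH)3) = 0.38200 × 1/1 = 0.38200 mol.
Mass of Fe(OH)3 = 0.38200 mol × 106.874 g/mol = 40.826 g.
This is the theoretical yield. Percent yield = 27.45 g / 40.826 g × 100% = 67.237%.

67.24 %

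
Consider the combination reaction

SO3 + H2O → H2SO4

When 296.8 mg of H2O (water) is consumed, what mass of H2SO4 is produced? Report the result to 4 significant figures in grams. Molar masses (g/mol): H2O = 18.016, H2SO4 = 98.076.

Convert: 296.8 mg = 0.29680 g.
n(H2O) = 0.29680 g / 18.016 g/mol = 0.016474 mol.
From the equation the H2O:H2SO4 mole ratio is 1:1, so n(H2SO4) = 0.016474 × 1/1 = 0.016474 mol.
Mass of H2SO4 = 0.016474 mol × 98.076 g/mol = 1.6157 g.

1.616 g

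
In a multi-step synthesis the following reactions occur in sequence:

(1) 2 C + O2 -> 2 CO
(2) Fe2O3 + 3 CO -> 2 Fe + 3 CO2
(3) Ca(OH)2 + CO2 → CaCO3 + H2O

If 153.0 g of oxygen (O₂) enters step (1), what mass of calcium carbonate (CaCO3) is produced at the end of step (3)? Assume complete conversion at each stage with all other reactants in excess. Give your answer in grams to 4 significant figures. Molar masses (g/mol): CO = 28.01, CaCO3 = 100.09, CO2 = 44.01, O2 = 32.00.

957.1 g

n(O2) = 153.0 / 32.00 = 4.7812 mol.
Reaction (1): O2→CO ratio 1:2 ⇒ n(CO) = 9.5625 mol.
Reaction (2): CO→CO2 ratio 3:3 ⇒ n(CO2) = 9.5625 mol.
Reaction (3): CO2→CaCO3 ratio 1:1 ⇒ n(CaCO3) = 9.5625 mol.
Mass of CaCO3 = 9.5625 × 100.09 = 957.11 g.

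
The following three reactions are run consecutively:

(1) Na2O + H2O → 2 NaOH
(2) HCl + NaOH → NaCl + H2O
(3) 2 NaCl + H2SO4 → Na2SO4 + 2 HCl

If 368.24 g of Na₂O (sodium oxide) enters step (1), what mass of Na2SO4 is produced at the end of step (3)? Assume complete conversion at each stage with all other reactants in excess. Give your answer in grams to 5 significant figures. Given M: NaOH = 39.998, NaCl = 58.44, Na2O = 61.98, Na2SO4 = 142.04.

843.90 g

n(Na2O) = 368.24 / 61.98 = 5.94127 mol.
Reaction (1): Na2O→NaOH ratio 1:2 ⇒ n(NaOH) = 11.8825 mol.
Reaction (2): NaOH→NaCl ratio 1:1 ⇒ n(NaCl) = 11.8825 mol.
Reaction (3): NaCl→Na2SO4 ratio 2:1 ⇒ n(Na2SO4) = 5.94127 mol.
Mass of Na2SO4 = 5.94127 × 142.04 = 843.898 g.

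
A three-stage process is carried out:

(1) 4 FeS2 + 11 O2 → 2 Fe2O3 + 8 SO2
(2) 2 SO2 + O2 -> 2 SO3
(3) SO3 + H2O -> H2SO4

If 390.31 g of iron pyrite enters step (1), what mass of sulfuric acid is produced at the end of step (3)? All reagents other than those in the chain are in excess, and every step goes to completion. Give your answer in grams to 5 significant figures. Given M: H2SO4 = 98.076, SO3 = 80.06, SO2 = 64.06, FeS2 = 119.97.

638.16 g

n(FeS2) = 390.31 / 119.97 = 3.25340 mol.
Reaction (1): FeS2→SO2 ratio 4:8 ⇒ n(SO2) = 6.50679 mol.
Reaction (2): SO2→SO3 ratio 2:2 ⇒ n(SO3) = 6.50679 mol.
Reaction (3): SO3→H2SO4 ratio 1:1 ⇒ n(H2SO4) = 6.50679 mol.
Mass of H2SO4 = 6.50679 × 98.076 = 638.160 g.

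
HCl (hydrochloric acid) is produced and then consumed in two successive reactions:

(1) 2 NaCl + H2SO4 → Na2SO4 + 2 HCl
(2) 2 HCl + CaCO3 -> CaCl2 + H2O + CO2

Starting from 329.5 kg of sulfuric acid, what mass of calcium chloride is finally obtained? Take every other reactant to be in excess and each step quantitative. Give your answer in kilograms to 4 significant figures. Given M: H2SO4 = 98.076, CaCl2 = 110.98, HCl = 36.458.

372.9 kg

329.5 kg = 329500 g.
n(H2SO4) = 329500 / 98.076 = 3359.6 mol.
Step 1 gives a 1:2 ratio of H2SO4 to HCl, so n(HCl) = 6719.3 mol.
In step 2 the HCl:CaCl2 ratio is 2:1, so n(CaCl2) = 3359.6 mol.
Mass of CaCl2 = 3359.6 × 110.98 = 372850 g = 372.9 kg.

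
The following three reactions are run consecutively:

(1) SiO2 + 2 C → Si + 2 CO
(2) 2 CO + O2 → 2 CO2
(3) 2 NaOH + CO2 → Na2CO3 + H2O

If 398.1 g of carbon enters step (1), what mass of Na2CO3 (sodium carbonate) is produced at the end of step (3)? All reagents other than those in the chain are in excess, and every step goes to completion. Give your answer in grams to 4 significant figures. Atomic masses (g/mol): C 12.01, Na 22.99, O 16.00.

3513 g

M(C) = 12.01 g/mol.
M(Na2CO3) = 2(22.99) + 12.01 + 3(16.00) = 105.99 g/mol.
n(C) = 398.1 / 12.01 = 33.147 mol.
Reaction (1): C→CO ratio 2:2 ⇒ n(CO) = 33.147 mol.
Reaction (2): CO→CO2 ratio 2:2 ⇒ n(CO2) = 33.147 mol.
Reaction (3): CO2→Na2CO3 ratio 1:1 ⇒ n(Na2CO3) = 33.147 mol.
Mass of Na2CO3 = 33.147 × 105.99 = 3513.3 g.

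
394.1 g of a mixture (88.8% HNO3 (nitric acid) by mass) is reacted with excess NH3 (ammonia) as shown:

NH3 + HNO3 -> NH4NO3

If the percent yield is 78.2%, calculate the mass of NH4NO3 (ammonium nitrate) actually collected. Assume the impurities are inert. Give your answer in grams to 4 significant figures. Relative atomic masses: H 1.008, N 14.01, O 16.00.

347.6 g

Pure HNO3 available = 394.1 g × 0.888 = 349.96 g.
M(HNO3) = 1.008 + 14.01 + 3(16.00) = 63.018 g/mol.
M(NH4NO3) = 2(14.01) + 4(1.008) + 3(16.00) = 80.052 g/mol.
n(HNO3) = 349.96 g / 63.018 g/mol = 5.5533 mol.
From the equation the HNO3:NH4NO3 mole ratio is 1:1, so n(NH4NO3) = 5.5533 × 1/1 = 5.5533 mol.
Mass of NH4NO3 = 5.5533 mol × 80.052 g/mol = 444.56 g.
Actual mass collected = 444.56 g × 0.782 = 347.64 g.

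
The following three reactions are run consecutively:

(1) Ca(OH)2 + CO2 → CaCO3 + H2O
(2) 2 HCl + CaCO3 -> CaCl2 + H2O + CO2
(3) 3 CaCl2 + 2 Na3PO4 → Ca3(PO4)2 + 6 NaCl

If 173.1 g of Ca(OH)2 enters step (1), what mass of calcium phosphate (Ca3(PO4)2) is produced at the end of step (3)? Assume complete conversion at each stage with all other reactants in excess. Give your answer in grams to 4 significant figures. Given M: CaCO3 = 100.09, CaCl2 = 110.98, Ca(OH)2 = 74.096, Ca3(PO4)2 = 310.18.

n(Ca(OH)2) = 173.1 / 74.096 = 2.3362 mol.
Reaction (1): Ca(OH)2→CaCO3 ratio 1:1 ⇒ n(CaCO3) = 2.3362 mol.
Reaction (2): CaCO3→CaCl2 ratio 1:1 ⇒ n(CaCl2) = 2.3362 mol.
Reaction (3): CaCl2→Ca3(PO4)2 ratio 3:1 ⇒ n(Ca3(PO4)2) = 0.77872 mol.
Mass of Ca3(PO4)2 = 0.77872 × 310.18 = 241.54 g.

241.5 g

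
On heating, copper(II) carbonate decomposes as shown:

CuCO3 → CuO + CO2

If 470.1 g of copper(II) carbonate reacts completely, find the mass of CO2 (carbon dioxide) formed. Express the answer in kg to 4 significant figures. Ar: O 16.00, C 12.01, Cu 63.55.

0.1674 kg

M(CuCO3) = 63.55 + 12.01 + 3(16.00) = 123.56 g/mol.
M(CO2) = 12.01 + 2(16.00) = 44.01 g/mol.
n(CuCO3) = 470.10 g / 123.56 g/mol = 3.8046 mol.
From the equation the CuCO3:CO2 mole ratio is 1:1, so n(CO2) = 3.8046 × 1/1 = 3.8046 mol.
Mass of CO2 = 3.8046 mol × 44.01 g/mol = 167.44 g.
Converting to kg: 167.44 g = 0.1674 kg.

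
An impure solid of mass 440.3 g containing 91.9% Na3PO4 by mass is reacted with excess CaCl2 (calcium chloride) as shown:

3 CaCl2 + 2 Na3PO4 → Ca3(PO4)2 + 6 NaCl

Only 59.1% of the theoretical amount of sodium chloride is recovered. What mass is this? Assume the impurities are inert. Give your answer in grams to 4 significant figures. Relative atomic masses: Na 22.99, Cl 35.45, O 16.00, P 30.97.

255.7 g

Pure Na3PO4 available = 440.3 g × 0.919 = 404.64 g.
M(Na3PO4) = 3(22.99) + 30.97 + 4(16.00) = 163.94 g/mol.
M(NaCl) = 22.99 + 35.45 = 58.44 g/mol.
n(Na3PO4) = 404.64 g / 163.94 g/mol = 2.4682 mol.
From the equation the Na3PO4:NaCl mole ratio is 2:6, so n(NaCl) = 2.4682 × 6/2 = 7.4046 mol.
Mass of NaCl = 7.4046 mol × 58.44 g/mol = 432.72 g.
Actual mass collected = 432.72 g × 0.591 = 255.74 g.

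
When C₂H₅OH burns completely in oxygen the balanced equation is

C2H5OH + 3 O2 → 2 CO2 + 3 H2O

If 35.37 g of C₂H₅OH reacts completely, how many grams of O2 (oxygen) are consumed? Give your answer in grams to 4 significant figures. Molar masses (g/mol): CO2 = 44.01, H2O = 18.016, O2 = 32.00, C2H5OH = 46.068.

73.71 g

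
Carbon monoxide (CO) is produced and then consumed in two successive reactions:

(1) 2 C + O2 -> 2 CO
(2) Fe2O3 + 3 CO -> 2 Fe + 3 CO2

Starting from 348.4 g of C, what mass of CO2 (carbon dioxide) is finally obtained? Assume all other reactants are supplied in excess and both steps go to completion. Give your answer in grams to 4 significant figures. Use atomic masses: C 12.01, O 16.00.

M(C) = 12.01 g/mol.
M(CO2) = 12.01 + 2(16.00) = 44.01 g/mol.
n(C) = 348.40 / 12.01 = 29.009 mol.
Step 1 gives a 2:2 ratio of C to CO, so n(CO) = 29.009 mol.
In step 2 the CO:CO2 ratio is 3:3, so n(CO2) = 29.009 mol.
Mass of CO2 = 29.009 × 44.01 = 1276.7 g.

1277 g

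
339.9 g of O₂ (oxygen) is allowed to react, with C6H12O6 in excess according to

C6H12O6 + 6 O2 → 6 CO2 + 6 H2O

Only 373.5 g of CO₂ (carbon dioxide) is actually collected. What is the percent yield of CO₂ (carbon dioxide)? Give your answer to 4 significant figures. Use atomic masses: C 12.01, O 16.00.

79.90 %

M(O2) = 2(16.00) = 32.00 g/mol.
M(CO2) = 12.01 + 2(16.00) = 44.01 g/mol.
n(O2) = 339.90 g / 32.00 g/mol = 10.622 mol.
From the equation the O2:CO2 mole ratio is 6:6, so n(CO2) = 10.622 × 6/6 = 10.622 mol.
Mass of CO2 = 10.622 mol × 44.01 g/mol = 467.47 g.
This is the theoretical yield. Percent yield = 373.5 g / 467.47 g × 100% = 79.898%.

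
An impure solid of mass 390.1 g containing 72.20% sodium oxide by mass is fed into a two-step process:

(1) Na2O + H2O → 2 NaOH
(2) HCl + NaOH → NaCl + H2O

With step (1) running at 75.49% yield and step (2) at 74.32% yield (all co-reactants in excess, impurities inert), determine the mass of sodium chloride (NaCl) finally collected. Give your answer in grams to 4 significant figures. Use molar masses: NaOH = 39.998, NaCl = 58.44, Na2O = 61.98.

Pure Na2O = 390.1 × 0.7220 = 281.65 g.
n(Na2O) = 281.65 / 61.98 = 4.5442 mol.
Step 1 (Na2O:NaOH = 1:2): theoretical n(NaOH) = 9.0885 mol; at 75.49% yield, n(NaOH) = 6.8609 mol.
Step 2 (NaOH:NaCl = 1:1): theoretical n(NaCl) = 6.8609 mol, so theoretical mass = 6.8609 × 58.44 = 400.95 g.
At 74.32% yield, actual mass of NaCl = 400.95 × 0.7432 = 297.99 g.

298.0 g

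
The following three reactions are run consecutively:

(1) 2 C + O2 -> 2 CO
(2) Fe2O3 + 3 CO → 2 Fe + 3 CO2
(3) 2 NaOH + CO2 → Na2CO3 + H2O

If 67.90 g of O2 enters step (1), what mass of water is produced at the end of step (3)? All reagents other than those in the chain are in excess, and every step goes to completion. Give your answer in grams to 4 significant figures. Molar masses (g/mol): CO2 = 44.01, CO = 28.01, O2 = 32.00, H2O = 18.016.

76.46 g

n(O2) = 67.90 / 32.00 = 2.1219 mol.
Reaction (1): O2→CO ratio 1:2 ⇒ n(CO) = 4.2438 mol.
Reaction (2): CO→CO2 ratio 3:3 ⇒ n(CO2) = 4.2438 mol.
Reaction (3): CO2→H2O ratio 1:1 ⇒ n(H2O) = 4.2438 mol.
Mass of H2O = 4.2438 × 18.016 = 76.455 g.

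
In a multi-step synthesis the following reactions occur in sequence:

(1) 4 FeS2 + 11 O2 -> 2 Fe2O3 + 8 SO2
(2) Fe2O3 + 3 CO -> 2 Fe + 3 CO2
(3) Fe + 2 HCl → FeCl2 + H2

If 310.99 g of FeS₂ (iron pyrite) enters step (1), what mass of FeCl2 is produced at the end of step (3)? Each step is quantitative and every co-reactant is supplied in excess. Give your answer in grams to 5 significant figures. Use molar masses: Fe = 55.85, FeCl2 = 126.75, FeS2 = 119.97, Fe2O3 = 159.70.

n(FeS2) = 310.99 / 119.97 = 2.59223 mol.
Reaction (1): FeS2→Fe2O3 ratio 4:2 ⇒ n(Fe2O3) = 1.29612 mol.
Reaction (2): Fe2O3→Fe ratio 1:2 ⇒ n(Fe) = 2.59223 mol.
Reaction (3): Fe→FeCl2 ratio 1:1 ⇒ n(FeCl2) = 2.59223 mol.
Mass of FeCl2 = 2.59223 × 126.75 = 328.565 g.

328.57 g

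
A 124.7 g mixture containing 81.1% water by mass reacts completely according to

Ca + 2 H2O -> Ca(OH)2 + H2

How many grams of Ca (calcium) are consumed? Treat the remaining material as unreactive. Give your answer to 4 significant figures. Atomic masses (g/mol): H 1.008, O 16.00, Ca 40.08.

Mass of pure H2O = 124.7 g × 0.811 = 101.13 g.
M(H2O) = 2(1.008) + 16.00 = 18.016 g/mol.
M(Ca) = 40.08 g/mol.
n(H2O) = 101.13 g / 18.016 g/mol = 5.6134 mol.
From the equation the H2O:Ca mole ratio is 2:1, so n(Ca) = 5.6134 × 1/2 = 2.8067 mol.
Mass of Ca = 2.8067 mol × 40.08 g/mol = 112.49 g.

112.5 g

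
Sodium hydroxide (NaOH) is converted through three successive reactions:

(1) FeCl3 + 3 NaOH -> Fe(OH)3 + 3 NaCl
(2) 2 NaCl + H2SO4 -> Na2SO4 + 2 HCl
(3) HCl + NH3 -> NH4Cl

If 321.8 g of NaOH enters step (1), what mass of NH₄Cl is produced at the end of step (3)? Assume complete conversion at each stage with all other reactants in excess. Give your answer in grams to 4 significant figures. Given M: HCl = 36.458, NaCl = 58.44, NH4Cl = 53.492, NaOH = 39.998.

430.4 g

n(NaOH) = 321.8 / 39.998 = 8.0454 mol.
Reaction (1): NaOH→NaCl ratio 3:3 ⇒ n(NaCl) = 8.0454 mol.
Reaction (2): NaCl→HCl ratio 2:2 ⇒ n(HCl) = 8.0454 mol.
Reaction (3): HCl→NH4Cl ratio 1:1 ⇒ n(NH4Cl) = 8.0454 mol.
Mass of NH4Cl = 8.0454 × 53.492 = 430.36 g.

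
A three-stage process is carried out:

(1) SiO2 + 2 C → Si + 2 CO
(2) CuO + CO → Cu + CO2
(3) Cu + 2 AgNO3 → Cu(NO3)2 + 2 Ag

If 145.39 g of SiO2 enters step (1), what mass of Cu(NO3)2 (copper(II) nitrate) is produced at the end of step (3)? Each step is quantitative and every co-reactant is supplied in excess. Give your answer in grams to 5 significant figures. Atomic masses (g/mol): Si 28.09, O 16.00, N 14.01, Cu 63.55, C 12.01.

M(SiO2) = 28.09 + 2(16.00) = 60.09 g/mol.
M(Cu(NO3)2) = 63.55 + 2(14.01) + 6(16.00) = 187.57 g/mol.
n(SiO2) = 145.39 / 60.09 = 2.41954 mol.
Reaction (1): SiO2→CO ratio 1:2 ⇒ n(CO) = 4.83907 mol.
Reaction (2): CO→Cu ratio 1:1 ⇒ n(Cu) = 4.83907 mol.
Reaction (3): Cu→Cu(NO3)2 ratio 1:1 ⇒ n(Cu(NO3)2) = 4.83907 mol.
Mass of Cu(NO3)2 = 4.83907 × 187.57 = 907.665 g.

907.67 g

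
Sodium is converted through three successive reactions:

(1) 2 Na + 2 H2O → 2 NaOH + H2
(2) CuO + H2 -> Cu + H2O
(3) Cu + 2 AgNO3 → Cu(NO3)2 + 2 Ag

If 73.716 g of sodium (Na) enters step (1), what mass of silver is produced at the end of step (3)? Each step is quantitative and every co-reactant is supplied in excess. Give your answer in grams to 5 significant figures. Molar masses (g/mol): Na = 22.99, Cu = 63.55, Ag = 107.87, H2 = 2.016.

345.88 g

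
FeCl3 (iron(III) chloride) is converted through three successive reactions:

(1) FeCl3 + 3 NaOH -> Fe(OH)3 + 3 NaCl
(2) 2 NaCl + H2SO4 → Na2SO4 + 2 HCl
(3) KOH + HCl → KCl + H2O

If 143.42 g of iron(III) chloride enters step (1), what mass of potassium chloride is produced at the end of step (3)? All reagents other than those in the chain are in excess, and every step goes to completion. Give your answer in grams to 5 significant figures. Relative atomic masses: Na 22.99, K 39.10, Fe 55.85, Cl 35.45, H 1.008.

197.76 g

M(FeCl3) = 55.85 + 3(35.45) = 162.20 g/mol.
M(KCl) = 39.10 + 35.45 = 74.55 g/mol.
n(FeCl3) = 143.42 / 162.20 = 0.884217 mol.
Reaction (1): FeCl3→NaCl ratio 1:3 ⇒ n(NaCl) = 2.65265 mol.
Reaction (2): NaCl→HCl ratio 2:2 ⇒ n(HCl) = 2.65265 mol.
Reaction (3): HCl→KCl ratio 1:1 ⇒ n(KCl) = 2.65265 mol.
Mass of KCl = 2.65265 × 74.55 = 197.755 g.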